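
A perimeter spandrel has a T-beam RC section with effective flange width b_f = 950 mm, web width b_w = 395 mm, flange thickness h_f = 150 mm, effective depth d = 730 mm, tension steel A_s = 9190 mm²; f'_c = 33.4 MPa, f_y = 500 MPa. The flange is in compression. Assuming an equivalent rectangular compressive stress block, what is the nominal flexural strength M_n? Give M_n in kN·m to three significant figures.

Tension: T = A_s f_y = 9190 × 500 = 4595000 N.
Try a within the flange: a = T/(0.85 f'_c b_f) = 4595000/(0.85 × 33.4 × 950) = 170.37 mm.
a = 170.37 > h_f = 150 mm: the block extends into the web. Split into flange-overhang and web parts.
C_f = 0.85 f'_c (b_f − b_w) h_f = 0.85 × 33.4 × (950 − 395) × 150 = 2363468 N.
Remaining web compression depth: a_w = (T − C_f)/(0.85 f'_c b_w) = (4595000 − 2363468)/(0.85 × 33.4 × 395) = 198.99 mm.
M_n = C_f(d − h_f/2) + (T − C_f)(d − a_w/2) = 2363468 × (730 − 75) + 2231532 × (730 − 99.495) = 1548.07 + 1406.99 = 2955.06 × 10⁶ N·mm.
M_n = 2955.06 kN·m.

M_n ≈ 2960 kN·m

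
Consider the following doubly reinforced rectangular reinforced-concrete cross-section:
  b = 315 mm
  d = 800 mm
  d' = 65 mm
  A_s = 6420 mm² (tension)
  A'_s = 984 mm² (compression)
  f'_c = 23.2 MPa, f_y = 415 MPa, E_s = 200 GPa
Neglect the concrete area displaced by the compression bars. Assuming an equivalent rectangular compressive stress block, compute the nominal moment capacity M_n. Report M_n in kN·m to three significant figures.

M_n ≈ 1700 kN·m

Assume both tension and compression steel yield.
Net tension couple steel: A_s − A'_s = 5436 mm².
a = (A_s − A'_s) f_y / (0.85 f'_c b) = 2255940/(0.85 × 23.2 × 315) = 363.17 mm.
c = a/β₁ = 363.17/0.85 = 427.26 mm; ε'_s = 0.003(c − d')/c = 0.0025 ≥ f_y/E_s = 0.0021, so compression steel does yield.
M_n = (A_s − A'_s) f_y (d − a/2) + A'_s f_y (d − d') = [2255940 × (800 − 181.585) + 408360 × (800 − 65)] × 10⁻⁶ = 1395.11 + 300.14 = 1695.25 kN·m.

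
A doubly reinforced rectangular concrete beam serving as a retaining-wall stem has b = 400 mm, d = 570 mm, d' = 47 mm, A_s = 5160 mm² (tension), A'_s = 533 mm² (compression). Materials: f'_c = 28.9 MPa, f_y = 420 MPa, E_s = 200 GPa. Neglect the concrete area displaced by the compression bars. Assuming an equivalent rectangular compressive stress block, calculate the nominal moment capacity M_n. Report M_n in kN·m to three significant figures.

Assume both tension and compression steel yield.
Net tension couple steel: A_s − A'_s = 4627 mm².
a = (A_s − A'_s) f_y / (0.85 f'_c b) = 1943340/(0.85 × 28.9 × 400) = 197.78 mm.
c = a/β₁ = 197.78/0.844 = 234.34 mm; ε'_s = 0.003(c − d')/c = 0.0024 ≥ f_y/E_s = 0.0021, so compression steel does yield.
M_n = (A_s − A'_s) f_y (d − a/2) + A'_s f_y (d − d') = [1943340 × (570 − 98.89) + 223860 × (570 − 47)] × 10⁻⁶ = 915.53 + 117.08 = 1032.61 kN·m.

M_n ≈ 1030 kN·m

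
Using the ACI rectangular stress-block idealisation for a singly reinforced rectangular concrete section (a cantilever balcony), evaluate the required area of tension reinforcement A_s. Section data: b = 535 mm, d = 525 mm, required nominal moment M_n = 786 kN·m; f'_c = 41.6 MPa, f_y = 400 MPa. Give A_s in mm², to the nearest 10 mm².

With M_n = 0.85 f'_c a b (d − a/2), solve the quadratic for a:
a = d − √(d² − 2M_n/(0.85 f'_c b)) = 525 − √(525² − 2 × 786×10⁶/(0.85 × 41.6 × 535)) = 86.22 mm.
A_s = 0.85 f'_c a b / f_y = 0.85 × 41.6 × 86.22 × 535 / 400 = 4077.7 mm².

A_s ≈ 4080 mm²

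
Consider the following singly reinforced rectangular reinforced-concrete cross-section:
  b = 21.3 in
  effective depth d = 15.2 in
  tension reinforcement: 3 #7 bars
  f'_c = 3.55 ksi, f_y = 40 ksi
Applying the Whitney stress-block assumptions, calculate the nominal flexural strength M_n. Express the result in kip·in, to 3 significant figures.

A_s = 3 × 0.6 = 1.8 in².
T = A_s f_y = 1.8 × 40 = 72 kips.
a = T/(0.85 f'_c b) = 72/(0.85 × 3.55 × 21.3) = 1.120 in.
M_n = T(d − a/2) = 72 × (15.2 − 0.56) = 1054.1 kip·in.

M_n ≈ 1050 kip·in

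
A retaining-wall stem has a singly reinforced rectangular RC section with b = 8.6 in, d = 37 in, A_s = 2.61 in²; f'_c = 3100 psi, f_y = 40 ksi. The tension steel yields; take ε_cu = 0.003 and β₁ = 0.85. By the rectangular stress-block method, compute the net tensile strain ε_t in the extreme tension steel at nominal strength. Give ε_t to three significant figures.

a = A_s f_y/(0.85 f'_c b) = 4.607 in.
β₁ = 0.85, so c = a/β₁ = 4.607/0.85 = 5.420 in.
From the linear strain diagram with ε_cu = 0.003: ε_t = 0.003 (d − c)/c = 0.003 × (37 − 5.420)/5.420 = 0.0175.
Since ε_t ≥ 0.005, the section is tension-controlled.

ε_t ≈ 0.0175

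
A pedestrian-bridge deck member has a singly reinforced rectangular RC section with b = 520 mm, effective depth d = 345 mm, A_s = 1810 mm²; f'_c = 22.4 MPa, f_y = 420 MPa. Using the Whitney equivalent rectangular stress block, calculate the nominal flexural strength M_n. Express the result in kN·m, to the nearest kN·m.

T = A_s f_y = 1810 × 420 = 760200 N = 760.2 kN.
From C = T: a = T/(0.85 f'_c b) = 760200/(0.85 × 22.4 × 520) = 76.78 mm.
M_n = T(d − a/2) = 760.2 kN × (345 − 38.39) mm = 233.08 kN·m.

M_n ≈ 233 kN·m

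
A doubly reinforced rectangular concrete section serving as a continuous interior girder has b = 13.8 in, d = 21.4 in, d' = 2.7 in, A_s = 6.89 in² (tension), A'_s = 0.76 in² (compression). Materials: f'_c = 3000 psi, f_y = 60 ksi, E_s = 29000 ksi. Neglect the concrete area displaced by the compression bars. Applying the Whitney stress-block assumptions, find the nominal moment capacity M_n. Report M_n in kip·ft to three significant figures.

Assume both steels yield.
a = (A_s − A'_s) f_y/(0.85 f'_c b) = (6.89 − 0.76) × 60/(0.85 × 3 × 13.8) = 10.452 in.
c = a/β₁ = 10.452/0.85 = 12.296 in; ε'_s = 0.003(c − d')/c = 0.0023 ≥ ε_y = 0.0021, so the compression steel yields.
M_n = (A_s − A'_s) f_y (d − a/2) + A'_s f_y (d − d') = 367.8 × (21.4 − 5.226) + 45.6 × (21.4 − 2.7) = 5948.8 + 852.7 = 6801.5 kip·in = 6801.5/12 = 566.79 kip·ft.

M_n ≈ 567 kip·ft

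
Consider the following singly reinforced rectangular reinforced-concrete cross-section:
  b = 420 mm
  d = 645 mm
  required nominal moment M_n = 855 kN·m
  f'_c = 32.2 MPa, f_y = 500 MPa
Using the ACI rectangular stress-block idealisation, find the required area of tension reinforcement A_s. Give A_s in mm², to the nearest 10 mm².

With M_n = 0.85 f'_c a b (d − a/2), solve the quadratic for a:
a = d − √(d² − 2M_n/(0.85 f'_c b)) = 645 − √(645² − 2 × 855×10⁶/(0.85 × 32.2 × 420)) = 128.02 mm.
A_s = 0.85 f'_c a b / f_y = 0.85 × 32.2 × 128.02 × 420 / 500 = 2943.3 mm².

A_s ≈ 2940 mm²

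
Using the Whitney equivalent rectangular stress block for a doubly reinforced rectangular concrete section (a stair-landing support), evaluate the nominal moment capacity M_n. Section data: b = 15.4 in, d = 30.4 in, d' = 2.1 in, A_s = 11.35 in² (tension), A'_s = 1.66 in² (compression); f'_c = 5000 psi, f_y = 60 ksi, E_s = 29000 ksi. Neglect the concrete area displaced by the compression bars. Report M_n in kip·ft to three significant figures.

Assume both steels yield.
a = (A_s − A'_s) f_y/(0.85 f'_c b) = (11.35 − 1.66) × 60/(0.85 × 5 × 15.4) = 8.883 in.
c = a/β₁ = 8.883/0.8 = 11.104 in; ε'_s = 0.003(c − d')/c = 0.0024 ≥ ε_y = 0.0021, so the compression steel yields.
M_n = (A_s − A'_s) f_y (d − a/2) + A'_s f_y (d − d') = 581.4 × (30.4 − 4.4415) + 99.6 × (30.4 − 2.1) = 15092.3 + 2818.7 = 17911.0 kip·in = 17911.0/12 = 1492.58 kip·ft.

M_n ≈ 1490 kip·ft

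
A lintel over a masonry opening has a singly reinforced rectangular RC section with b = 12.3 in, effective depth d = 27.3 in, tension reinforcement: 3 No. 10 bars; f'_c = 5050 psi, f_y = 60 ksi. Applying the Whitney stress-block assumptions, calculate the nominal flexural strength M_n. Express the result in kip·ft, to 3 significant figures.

M_n ≈ 479 kip·ft

A_s = 3 × 1.27 = 3.81 in².
T = A_s f_y = 3.81 × 60 = 228.6 kips.
a = T/(0.85 f'_c b) = 228.6/(0.85 × 5.05 × 12.3) = 4.330 in.
M_n = T(d − a/2) = 228.6 × (27.3 − 2.165) = 5745.9 kip·in = 5745.9/12 = 478.83 kip·ft.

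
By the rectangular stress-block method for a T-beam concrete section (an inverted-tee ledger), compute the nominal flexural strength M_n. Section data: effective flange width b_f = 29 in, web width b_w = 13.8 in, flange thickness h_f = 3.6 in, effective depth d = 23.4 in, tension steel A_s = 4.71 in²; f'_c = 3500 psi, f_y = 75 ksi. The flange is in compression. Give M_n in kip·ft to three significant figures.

Tension: T = A_s f_y = 4.71 × 75 = 353.25 kips.
Try a within the flange: a = T/(0.85 f'_c b_f) = 353.25/(0.85 × 3.5 × 29) = 4.094 in.
a = 4.094 > h_f = 3.6 in: the block extends into the web. Split into flange-overhang and web parts.
C_f = 0.85 f'_c (b_f − b_w) h_f = 0.85 × 3.5 × (29 − 13.8) × 3.6 = 162.8 kips.
Remaining web compression depth: a_w = (T − C_f)/(0.85 f'_c b_w) = (353.25 − 162.8)/(0.85 × 3.5 × 13.8) = 4.639 in.
M_n = C_f(d − h_f/2) + (T − C_f)(d − a_w/2) = 162.8 × (23.4 − 1.8) + 190.45 × (23.4 − 2.3195) = 3516.5 + 4014.8 = 7531.3 kip·in.
M_n = 7531.3/12 = 627.61 kip·ft.

M_n ≈ 628 kip·ft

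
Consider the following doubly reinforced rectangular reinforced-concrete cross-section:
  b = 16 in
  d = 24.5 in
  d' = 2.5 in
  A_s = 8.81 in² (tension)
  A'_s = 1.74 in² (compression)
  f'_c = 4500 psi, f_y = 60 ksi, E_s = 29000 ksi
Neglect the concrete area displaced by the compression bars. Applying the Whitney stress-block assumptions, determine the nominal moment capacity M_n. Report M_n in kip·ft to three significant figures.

Assume both steels yield.
a = (A_s − A'_s) f_y/(0.85 f'_c b) = (8.81 − 1.74) × 60/(0.85 × 4.5 × 16) = 6.931 in.
c = a/β₁ = 6.931/0.825 = 8.401 in; ε'_s = 0.003(c − d')/c = 0.0021 ≥ ε_y = 0.0021, so the compression steel yields.
M_n = (A_s − A'_s) f_y (d − a/2) + A'_s f_y (d − d') = 424.2 × (24.5 − 3.4655) + 104.4 × (24.5 − 2.5) = 8922.8 + 2296.8 = 11219.6 kip·in = 11219.6/12 = 934.97 kip·ft.

M_n ≈ 935 kip·ft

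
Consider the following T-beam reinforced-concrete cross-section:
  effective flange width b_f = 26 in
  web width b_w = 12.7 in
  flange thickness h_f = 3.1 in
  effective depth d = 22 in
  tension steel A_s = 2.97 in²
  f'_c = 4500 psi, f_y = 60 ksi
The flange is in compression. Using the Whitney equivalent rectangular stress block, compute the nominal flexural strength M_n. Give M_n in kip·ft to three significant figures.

M_n ≈ 313 kip·ft

Tension: T = A_s f_y = 2.97 × 60 = 178.2 kips.
Try a within the flange: a = T/(0.85 f'_c b_f) = 178.2/(0.85 × 4.5 × 26) = 1.792 in.
Since a = 1.792 ≤ h_f = 3.1 in, the stress block lies entirely in the flange; analyse as a rectangular beam of width b_f.
M_n = T(d − a/2) = 178.2 × (22 − 0.896) = 3760.7 kip·in.
M_n = 3760.7/12 = 313.39 kip·ft.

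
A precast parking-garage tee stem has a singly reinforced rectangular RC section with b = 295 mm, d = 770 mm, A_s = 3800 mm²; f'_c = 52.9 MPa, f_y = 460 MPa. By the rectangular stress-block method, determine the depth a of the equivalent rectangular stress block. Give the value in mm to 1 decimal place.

T = A_s f_y = 3800 × 460 = 1748000 N = 1748 kN.
Setting C = 0.85 f'_c a b equal to T: a = 1748000/(0.85 × 52.9 × 295) = 131.8 mm.

a ≈ 131.8 mm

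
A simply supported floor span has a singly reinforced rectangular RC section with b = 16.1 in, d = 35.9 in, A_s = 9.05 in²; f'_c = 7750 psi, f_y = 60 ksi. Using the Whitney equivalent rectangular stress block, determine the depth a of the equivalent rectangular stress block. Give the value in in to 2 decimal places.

a ≈ 5.12 in

T = A_s f_y = 9.05 × 60 = 543 kips.
a = T/(0.85 f'_c b) = 543/(0.85 × 7.75 × 16.1) = 5.12 in.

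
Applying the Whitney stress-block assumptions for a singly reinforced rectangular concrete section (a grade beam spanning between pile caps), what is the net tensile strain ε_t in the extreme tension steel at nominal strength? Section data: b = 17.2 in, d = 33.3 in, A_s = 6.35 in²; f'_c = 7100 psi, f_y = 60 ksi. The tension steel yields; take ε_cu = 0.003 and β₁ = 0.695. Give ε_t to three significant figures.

ε_t ≈ 0.0159

a = A_s f_y/(0.85 f'_c b) = 3.670 in.
β₁ = 0.695, so c = a/β₁ = 3.670/0.695 = 5.281 in.
From the linear strain diagram with ε_cu = 0.003: ε_t = 0.003 (d − c)/c = 0.003 × (33.3 − 5.281)/5.281 = 0.0159.
Since ε_t ≥ 0.005, the section is tension-controlled.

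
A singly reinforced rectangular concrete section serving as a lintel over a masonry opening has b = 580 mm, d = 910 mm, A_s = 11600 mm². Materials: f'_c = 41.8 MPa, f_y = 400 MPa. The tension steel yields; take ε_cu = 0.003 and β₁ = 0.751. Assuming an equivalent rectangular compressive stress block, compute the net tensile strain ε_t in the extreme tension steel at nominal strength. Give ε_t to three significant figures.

ε_t ≈ 0.00611

a = A_s f_y/(0.85 f'_c b) = 225.16 mm.
β₁ = 0.751, so c = a/β₁ = 225.16/0.751 = 299.81 mm.
From the linear strain diagram with ε_cu = 0.003: ε_t = 0.003 (d − c)/c = 0.003 × (910 − 299.81)/299.81 = 0.00611.
Since ε_t ≥ 0.005, the section is tension-controlled.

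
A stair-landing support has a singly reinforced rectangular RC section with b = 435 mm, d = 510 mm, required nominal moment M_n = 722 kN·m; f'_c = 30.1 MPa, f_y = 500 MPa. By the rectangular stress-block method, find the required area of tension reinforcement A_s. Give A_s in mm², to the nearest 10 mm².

A_s ≈ 3320 mm²

With M_n = 0.85 f'_c a b (d − a/2), solve the quadratic for a:
a = d − √(d² − 2M_n/(0.85 f'_c b)) = 510 − √(510² − 2 × 722×10⁶/(0.85 × 30.1 × 435)) = 148.95 mm.
A_s = 0.85 f'_c a b / f_y = 0.85 × 30.1 × 148.95 × 435 / 500 = 3315.5 mm².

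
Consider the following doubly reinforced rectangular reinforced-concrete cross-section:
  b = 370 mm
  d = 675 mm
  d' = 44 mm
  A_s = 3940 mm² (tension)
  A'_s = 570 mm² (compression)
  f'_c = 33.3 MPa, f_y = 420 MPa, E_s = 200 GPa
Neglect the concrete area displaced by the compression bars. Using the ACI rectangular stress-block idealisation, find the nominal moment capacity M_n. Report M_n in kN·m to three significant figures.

Assume both tension and compression steel yield.
Net tension couple steel: A_s − A'_s = 3370 mm².
a = (A_s − A'_s) f_y / (0.85 f'_c b) = 1415400/(0.85 × 33.3 × 370) = 135.15 mm.
c = a/β₁ = 135.15/0.812 = 166.44 mm; ε'_s = 0.003(c − d')/c = 0.0022 ≥ f_y/E_s = 0.0021, so compression steel does yield.
M_n = (A_s − A'_s) f_y (d − a/2) + A'_s f_y (d − d') = [1415400 × (675 − 67.575) + 239400 × (675 − 44)] × 10⁻⁶ = 859.75 + 151.06 = 1010.81 kN·m.

M_n ≈ 1010 kN·m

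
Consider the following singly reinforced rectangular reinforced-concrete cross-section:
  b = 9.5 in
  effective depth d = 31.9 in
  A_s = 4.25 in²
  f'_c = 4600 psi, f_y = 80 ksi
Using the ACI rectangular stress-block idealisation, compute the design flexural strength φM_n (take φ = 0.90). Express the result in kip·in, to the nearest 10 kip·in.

T = A_s f_y = 4.25 × 80 = 340 kips.
a = T/(0.85 f'_c b) = 340/(0.85 × 4.6 × 9.5) = 9.153 in.
M_n = T(d − a/2) = 340 × (31.9 − 4.5765) = 9290.0 kip·in.
φM_n = 0.90 × 9290.0 = 8361.0 kip·in.

φM_n ≈ 8360 kip·in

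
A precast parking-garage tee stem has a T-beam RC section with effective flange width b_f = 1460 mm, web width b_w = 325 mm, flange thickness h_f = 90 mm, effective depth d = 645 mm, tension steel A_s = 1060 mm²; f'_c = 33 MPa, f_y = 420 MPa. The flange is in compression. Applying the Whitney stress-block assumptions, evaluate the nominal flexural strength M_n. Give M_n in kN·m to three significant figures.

M_n ≈ 285 kN·m

Tension: T = A_s f_y = 1060 × 420 = 445200 N.
Try a within the flange: a = T/(0.85 f'_c b_f) = 445200/(0.85 × 33 × 1460) = 10.87 mm.
Since a = 10.87 ≤ h_f = 90 mm, the stress block lies entirely in the flange; analyse as a rectangular beam of width b_f.
M_n = T(d − a/2) = 445200 × (645 − 5.435) = 284.73 × 10⁶ N·mm.
M_n = 284.73 kN·m.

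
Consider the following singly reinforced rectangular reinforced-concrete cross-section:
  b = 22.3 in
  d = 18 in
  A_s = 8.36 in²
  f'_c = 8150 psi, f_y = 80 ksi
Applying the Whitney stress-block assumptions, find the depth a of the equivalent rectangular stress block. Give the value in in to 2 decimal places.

T = A_s f_y = 8.36 × 80 = 668.8 kips.
a = T/(0.85 f'_c b) = 668.8/(0.85 × 8.15 × 22.3) = 4.33 in.

a ≈ 4.33 in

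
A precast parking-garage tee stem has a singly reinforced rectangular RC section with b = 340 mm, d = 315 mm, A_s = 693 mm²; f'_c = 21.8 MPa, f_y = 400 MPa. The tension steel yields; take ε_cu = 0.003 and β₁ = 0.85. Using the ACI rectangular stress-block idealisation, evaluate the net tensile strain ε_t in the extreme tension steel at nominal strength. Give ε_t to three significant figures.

ε_t ≈ 0.0153

a = A_s f_y/(0.85 f'_c b) = 44.00 mm.
β₁ = 0.85, so c = a/β₁ = 44.00/0.85 = 51.76 mm.
From the linear strain diagram with ε_cu = 0.003: ε_t = 0.003 (d − c)/c = 0.003 × (315 − 51.76)/51.76 = 0.0153.
Since ε_t ≥ 0.005, the section is tension-controlled.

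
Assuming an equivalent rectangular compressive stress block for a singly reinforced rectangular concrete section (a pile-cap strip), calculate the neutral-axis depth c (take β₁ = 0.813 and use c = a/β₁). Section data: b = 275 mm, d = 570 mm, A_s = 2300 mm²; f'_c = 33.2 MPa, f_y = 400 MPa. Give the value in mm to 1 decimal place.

c ≈ 145.8 mm

T = A_s f_y = 2300 × 400 = 920000 N = 920 kN.
Setting C = 0.85 f'_c a b equal to T: a = 920000/(0.85 × 33.2 × 275) = 118.549 mm.
With β₁ = 0.813, c = a/β₁ = 118.549/0.813 = 145.8 mm.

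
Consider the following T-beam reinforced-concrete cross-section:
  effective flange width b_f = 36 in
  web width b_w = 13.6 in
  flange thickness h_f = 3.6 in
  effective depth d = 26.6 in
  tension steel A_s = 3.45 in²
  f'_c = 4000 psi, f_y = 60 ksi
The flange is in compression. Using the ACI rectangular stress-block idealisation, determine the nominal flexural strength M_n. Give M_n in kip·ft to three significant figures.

M_n ≈ 444 kip·ft

Tension: T = A_s f_y = 3.45 × 60 = 207 kips.
Try a within the flange: a = T/(0.85 f'_c b_f) = 207/(0.85 × 4 × 36) = 1.691 in.
Since a = 1.691 ≤ h_f = 3.6 in, the stress block lies entirely in the flange; analyse as a rectangular beam of width b_f.
M_n = T(d − a/2) = 207 × (26.6 − 0.8455) = 5331.2 kip·in.
M_n = 5331.2/12 = 444.27 kip·ft.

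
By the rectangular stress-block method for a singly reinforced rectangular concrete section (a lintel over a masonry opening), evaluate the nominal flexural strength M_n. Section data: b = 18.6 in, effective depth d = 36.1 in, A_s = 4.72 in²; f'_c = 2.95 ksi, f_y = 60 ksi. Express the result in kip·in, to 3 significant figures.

T = A_s f_y = 4.72 × 60 = 283.2 kips.
a = T/(0.85 f'_c b) = 283.2/(0.85 × 2.95 × 18.6) = 6.072 in.
M_n = T(d − a/2) = 283.2 × (36.1 − 3.036) = 9363.7 kip·in.

M_n ≈ 9360 kip·in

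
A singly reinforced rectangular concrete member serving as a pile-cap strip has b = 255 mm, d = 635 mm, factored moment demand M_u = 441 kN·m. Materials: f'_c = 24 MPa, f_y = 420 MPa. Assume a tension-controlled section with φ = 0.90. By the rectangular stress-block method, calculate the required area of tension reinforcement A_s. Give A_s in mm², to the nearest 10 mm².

A_s ≈ 2120 mm²

M_n = M_u/φ = 441/0.90 = 490 kN·m.
With M_n = 0.85 f'_c a b (d − a/2), solve the quadratic for a:
a = d − √(d² − 2M_n/(0.85 f'_c b)) = 635 − √(635² − 2 × 490×10⁶/(0.85 × 24 × 255)) = 171.50 mm.
A_s = 0.85 f'_c a b / f_y = 0.85 × 24 × 171.50 × 255 / 420 = 2124.2 mm².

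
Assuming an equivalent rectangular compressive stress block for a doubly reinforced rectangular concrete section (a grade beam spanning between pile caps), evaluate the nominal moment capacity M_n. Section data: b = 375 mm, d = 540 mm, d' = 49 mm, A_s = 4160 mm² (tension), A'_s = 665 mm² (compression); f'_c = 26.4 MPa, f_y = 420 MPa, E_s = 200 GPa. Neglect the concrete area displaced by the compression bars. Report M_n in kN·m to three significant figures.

Assume both tension and compression steel yield.
Net tension couple steel: A_s − A'_s = 3495 mm².
a = (A_s − A'_s) f_y / (0.85 f'_c b) = 1467900/(0.85 × 26.4 × 375) = 174.44 mm.
c = a/β₁ = 174.44/0.85 = 205.22 mm; ε'_s = 0.003(c − d')/c = 0.0023 ≥ f_y/E_s = 0.0021, so compression steel does yield.
M_n = (A_s − A'_s) f_y (d − a/2) + A'_s f_y (d − d') = [1467900 × (540 − 87.22) + 279300 × (540 − 49)] × 10⁻⁶ = 664.64 + 137.14 = 801.78 kN·m.

M_n ≈ 802 kN·m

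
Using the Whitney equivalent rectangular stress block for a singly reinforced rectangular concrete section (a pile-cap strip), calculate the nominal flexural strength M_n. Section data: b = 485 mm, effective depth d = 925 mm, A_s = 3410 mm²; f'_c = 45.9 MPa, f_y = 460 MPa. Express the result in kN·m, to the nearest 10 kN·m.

T = A_s f_y = 3410 × 460 = 1568600 N = 1568.6 kN.
From C = T: a = T/(0.85 f'_c b) = 1568600/(0.85 × 45.9 × 485) = 82.90 mm.
M_n = T(d − a/2) = 1568.6 kN × (925 − 41.45) mm = 1385.94 kN·m.

M_n ≈ 1390 kN·m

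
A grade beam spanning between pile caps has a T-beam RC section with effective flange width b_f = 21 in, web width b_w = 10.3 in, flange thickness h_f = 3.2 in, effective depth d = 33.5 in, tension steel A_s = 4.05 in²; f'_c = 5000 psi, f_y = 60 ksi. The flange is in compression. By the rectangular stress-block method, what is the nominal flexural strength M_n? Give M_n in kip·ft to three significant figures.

Tension: T = A_s f_y = 4.05 × 60 = 243 kips.
Try a within the flange: a = T/(0.85 f'_c b_f) = 243/(0.85 × 5 × 21) = 2.723 in.
Since a = 2.723 ≤ h_f = 3.2 in, the stress block lies entirely in the flange; analyse as a rectangular beam of width b_f.
M_n = T(d − a/2) = 243 × (33.5 − 1.3615) = 7809.7 kip·in.
M_n = 7809.7/12 = 650.81 kip·ft.

M_n ≈ 651 kip·ft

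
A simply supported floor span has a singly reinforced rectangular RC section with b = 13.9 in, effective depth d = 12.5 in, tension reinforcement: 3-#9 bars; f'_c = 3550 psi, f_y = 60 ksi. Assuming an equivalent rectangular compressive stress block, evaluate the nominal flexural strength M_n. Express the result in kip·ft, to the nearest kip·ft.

M_n ≈ 155 kip·ft

A_s = 3 × 1 = 3 in².
T = A_s f_y = 3 × 60 = 180 kips.
a = T/(0.85 f'_c b) = 180/(0.85 × 3.55 × 13.9) = 4.292 in.
M_n = T(d − a/2) = 180 × (12.5 − 2.146) = 1863.7 kip·in = 1863.7/12 = 155.31 kip·ft.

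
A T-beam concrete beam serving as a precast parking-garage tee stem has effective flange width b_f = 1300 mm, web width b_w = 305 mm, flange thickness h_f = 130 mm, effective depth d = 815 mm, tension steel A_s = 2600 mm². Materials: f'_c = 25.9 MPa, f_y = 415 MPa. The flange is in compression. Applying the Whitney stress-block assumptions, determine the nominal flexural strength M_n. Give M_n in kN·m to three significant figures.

M_n ≈ 859 kN·m

Tension: T = A_s f_y = 2600 × 415 = 1079000 N.
Try a within the flange: a = T/(0.85 f'_c b_f) = 1079000/(0.85 × 25.9 × 1300) = 37.70 mm.
Since a = 37.70 ≤ h_f = 130 mm, the stress block lies entirely in the flange; analyse as a rectangular beam of width b_f.
M_n = T(d − a/2) = 1079000 × (815 − 18.85) = 859.05 × 10⁶ N·mm.
M_n = 859.05 kN·m.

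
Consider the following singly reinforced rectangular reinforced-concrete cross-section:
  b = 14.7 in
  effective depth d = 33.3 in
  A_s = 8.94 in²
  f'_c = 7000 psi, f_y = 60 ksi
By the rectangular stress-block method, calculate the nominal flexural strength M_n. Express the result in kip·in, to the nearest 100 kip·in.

M_n ≈ 16200 kip·in

T = A_s f_y = 8.94 × 60 = 536.4 kips.
a = T/(0.85 f'_c b) = 536.4/(0.85 × 7 × 14.7) = 6.133 in.
M_n = T(d − a/2) = 536.4 × (33.3 − 3.0665) = 16217.2 kip·in.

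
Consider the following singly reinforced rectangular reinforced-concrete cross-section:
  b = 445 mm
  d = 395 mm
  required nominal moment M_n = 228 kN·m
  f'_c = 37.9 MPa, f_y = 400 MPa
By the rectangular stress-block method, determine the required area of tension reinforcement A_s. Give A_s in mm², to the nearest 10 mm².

A_s ≈ 1530 mm²

With M_n = 0.85 f'_c a b (d − a/2), solve the quadratic for a:
a = d − √(d² − 2M_n/(0.85 f'_c b)) = 395 − √(395² − 2 × 228×10⁶/(0.85 × 37.9 × 445)) = 42.56 mm.
A_s = 0.85 f'_c a b / f_y = 0.85 × 37.9 × 42.56 × 445 / 400 = 1525.3 mm².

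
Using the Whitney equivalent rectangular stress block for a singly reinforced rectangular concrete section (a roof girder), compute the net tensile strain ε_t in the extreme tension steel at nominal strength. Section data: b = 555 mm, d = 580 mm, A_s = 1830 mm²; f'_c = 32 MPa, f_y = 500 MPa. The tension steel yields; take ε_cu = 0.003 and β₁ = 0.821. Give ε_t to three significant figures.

ε_t ≈ 0.0206

a = A_s f_y/(0.85 f'_c b) = 60.61 mm.
β₁ = 0.821, so c = a/β₁ = 60.61/0.821 = 73.82 mm.
From the linear strain diagram with ε_cu = 0.003: ε_t = 0.003 (d − c)/c = 0.003 × (580 − 73.82)/73.82 = 0.0206.
Since ε_t ≥ 0.005, the section is tension-controlled.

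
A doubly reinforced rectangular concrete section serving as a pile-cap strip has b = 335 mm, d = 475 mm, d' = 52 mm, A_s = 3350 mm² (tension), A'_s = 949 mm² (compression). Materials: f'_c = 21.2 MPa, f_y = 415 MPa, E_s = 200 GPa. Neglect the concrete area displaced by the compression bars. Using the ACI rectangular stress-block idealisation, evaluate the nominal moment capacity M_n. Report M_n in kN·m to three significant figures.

Assume both tension and compression steel yield.
Net tension couple steel: A_s − A'_s = 2401 mm².
a = (A_s − A'_s) f_y / (0.85 f'_c b) = 996415/(0.85 × 21.2 × 335) = 165.06 mm.
c = a/β₁ = 165.06/0.85 = 194.19 mm; ε'_s = 0.003(c − d')/c = 0.0022 ≥ f_y/E_s = 0.0021, so compression steel does yield.
M_n = (A_s − A'_s) f_y (d − a/2) + A'_s f_y (d − d') = [996415 × (475 − 82.53) + 393835 × (475 − 52)] × 10⁻⁶ = 391.06 + 166.59 = 557.65 kN·m.

M_n ≈ 558 kN·m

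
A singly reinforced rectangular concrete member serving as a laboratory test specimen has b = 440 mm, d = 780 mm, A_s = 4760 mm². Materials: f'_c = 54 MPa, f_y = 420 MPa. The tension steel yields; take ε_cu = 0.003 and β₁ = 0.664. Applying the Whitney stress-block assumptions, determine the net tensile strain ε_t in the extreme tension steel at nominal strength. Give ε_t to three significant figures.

ε_t ≈ 0.0127

a = A_s f_y/(0.85 f'_c b) = 98.99 mm.
β₁ = 0.664, so c = a/β₁ = 98.99/0.664 = 149.08 mm.
From the linear strain diagram with ε_cu = 0.003: ε_t = 0.003 (d − c)/c = 0.003 × (780 − 149.08)/149.08 = 0.0127.
Since ε_t ≥ 0.005, the section is tension-controlled.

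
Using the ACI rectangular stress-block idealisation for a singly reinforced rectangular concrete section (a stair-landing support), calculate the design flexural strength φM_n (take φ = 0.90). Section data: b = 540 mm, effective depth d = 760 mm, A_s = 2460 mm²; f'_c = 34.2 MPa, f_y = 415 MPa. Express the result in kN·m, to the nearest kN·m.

φM_n ≈ 668 kN·m

T = A_s f_y = 2460 × 415 = 1020900 N = 1020.9 kN.
From C = T: a = T/(0.85 f'_c b) = 1020900/(0.85 × 34.2 × 540) = 65.03 mm.
M_n = T(d − a/2) = 1020.9 kN × (760 − 32.515) mm = 742.69 kN·m.
φM_n = 0.90 × 742.69 = 668.42 kN·m.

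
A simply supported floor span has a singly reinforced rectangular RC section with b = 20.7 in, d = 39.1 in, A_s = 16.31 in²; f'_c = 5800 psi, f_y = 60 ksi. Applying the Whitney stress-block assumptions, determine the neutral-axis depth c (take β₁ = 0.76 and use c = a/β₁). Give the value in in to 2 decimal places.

c ≈ 12.62 in

T = A_s f_y = 16.31 × 60 = 978.6 kips.
a = T/(0.85 f'_c b) = 978.6/(0.85 × 5.8 × 20.7) = 9.5893 in.
With β₁ = 0.76, c = a/β₁ = 9.5893/0.76 = 12.62 in.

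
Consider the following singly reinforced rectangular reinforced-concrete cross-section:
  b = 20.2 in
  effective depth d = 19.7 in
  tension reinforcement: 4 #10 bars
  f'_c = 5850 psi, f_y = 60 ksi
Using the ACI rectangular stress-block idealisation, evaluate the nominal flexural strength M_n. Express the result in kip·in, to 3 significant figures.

M_n ≈ 5540 kip·in

A_s = 4 × 1.27 = 5.08 in².
T = A_s f_y = 5.08 × 60 = 304.8 kips.
a = T/(0.85 f'_c b) = 304.8/(0.85 × 5.85 × 20.2) = 3.035 in.
M_n = T(d − a/2) = 304.8 × (19.7 − 1.5175) = 5542.0 kip·in.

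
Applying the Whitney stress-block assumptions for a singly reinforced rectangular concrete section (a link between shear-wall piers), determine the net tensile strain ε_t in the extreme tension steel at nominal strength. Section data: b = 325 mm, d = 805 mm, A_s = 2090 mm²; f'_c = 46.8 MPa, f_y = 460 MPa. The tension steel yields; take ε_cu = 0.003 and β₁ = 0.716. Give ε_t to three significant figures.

a = A_s f_y/(0.85 f'_c b) = 74.36 mm.
β₁ = 0.716, so c = a/β₁ = 74.36/0.716 = 103.85 mm.
From the linear strain diagram with ε_cu = 0.003: ε_t = 0.003 (d − c)/c = 0.003 × (805 − 103.85)/103.85 = 0.0203.
Since ε_t ≥ 0.005, the section is tension-controlled.

ε_t ≈ 0.0203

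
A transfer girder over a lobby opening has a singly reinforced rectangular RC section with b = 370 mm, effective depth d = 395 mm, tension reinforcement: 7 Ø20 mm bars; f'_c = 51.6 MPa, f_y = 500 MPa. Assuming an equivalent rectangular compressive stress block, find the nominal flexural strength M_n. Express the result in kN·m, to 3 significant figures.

A_s = 7 × 314 = 2198 mm².
T = A_s f_y = 2198 × 500 = 1099000 N = 1099 kN.
From C = T: a = T/(0.85 f'_c b) = 1099000/(0.85 × 51.6 × 370) = 67.72 mm.
M_n = T(d − a/2) = 1099 kN × (395 − 33.86) mm = 396.89 kN·m.

M_n ≈ 397 kN·m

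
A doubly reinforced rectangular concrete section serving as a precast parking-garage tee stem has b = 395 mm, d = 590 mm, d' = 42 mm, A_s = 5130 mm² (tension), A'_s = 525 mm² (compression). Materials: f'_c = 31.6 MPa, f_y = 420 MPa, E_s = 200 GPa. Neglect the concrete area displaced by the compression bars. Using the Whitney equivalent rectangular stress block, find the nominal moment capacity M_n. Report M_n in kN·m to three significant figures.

Assume both tension and compression steel yield.
Net tension couple steel: A_s − A'_s = 4605 mm².
a = (A_s − A'_s) f_y / (0.85 f'_c b) = 1934100/(0.85 × 31.6 × 395) = 182.30 mm.
c = a/β₁ = 182.30/0.824 = 221.24 mm; ε'_s = 0.003(c − d')/c = 0.0024 ≥ f_y/E_s = 0.0021, so compression steel does yield.
M_n = (A_s − A'_s) f_y (d − a/2) + A'_s f_y (d − d') = [1934100 × (590 − 91.15) + 220500 × (590 − 42)] × 10⁻⁶ = 964.83 + 120.83 = 1085.66 kN·m.

M_n ≈ 1090 kN·m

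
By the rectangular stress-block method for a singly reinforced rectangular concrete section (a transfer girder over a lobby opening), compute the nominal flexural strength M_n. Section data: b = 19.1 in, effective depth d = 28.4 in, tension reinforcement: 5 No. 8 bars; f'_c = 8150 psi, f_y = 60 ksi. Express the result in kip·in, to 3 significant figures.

M_n ≈ 6520 kip·in

A_s = 5 × 0.79 = 3.95 in².
T = A_s f_y = 3.95 × 60 = 237 kips.
a = T/(0.85 f'_c b) = 237/(0.85 × 8.15 × 19.1) = 1.791 in.
M_n = T(d − a/2) = 237 × (28.4 − 0.8955) = 6518.6 kip·in.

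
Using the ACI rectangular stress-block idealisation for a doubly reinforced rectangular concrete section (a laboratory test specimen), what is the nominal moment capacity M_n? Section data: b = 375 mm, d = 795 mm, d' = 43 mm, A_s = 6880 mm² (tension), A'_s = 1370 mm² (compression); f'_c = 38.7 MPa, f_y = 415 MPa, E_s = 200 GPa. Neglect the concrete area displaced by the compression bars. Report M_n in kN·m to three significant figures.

M_n ≈ 2030 kN·m

Assume both tension and compression steel yield.
Net tension couple steel: A_s − A'_s = 5510 mm².
a = (A_s − A'_s) f_y / (0.85 f'_c b) = 2286650/(0.85 × 38.7 × 375) = 185.37 mm.
c = a/β₁ = 185.37/0.774 = 239.50 mm; ε'_s = 0.003(c − d')/c = 0.0025 ≥ f_y/E_s = 0.0021, so compression steel does yield.
M_n = (A_s − A'_s) f_y (d − a/2) + A'_s f_y (d − d') = [2286650 × (795 − 92.685) + 568550 × (795 − 43)] × 10⁻⁶ = 1605.95 + 427.55 = 2033.50 kN·m.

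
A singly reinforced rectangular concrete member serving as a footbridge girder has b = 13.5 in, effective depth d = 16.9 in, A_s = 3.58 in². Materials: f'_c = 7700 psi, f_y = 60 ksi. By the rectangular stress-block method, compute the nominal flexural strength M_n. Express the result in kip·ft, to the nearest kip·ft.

M_n ≈ 281 kip·ft

T = A_s f_y = 3.58 × 60 = 214.8 kips.
a = T/(0.85 f'_c b) = 214.8/(0.85 × 7.7 × 13.5) = 2.431 in.
M_n = T(d − a/2) = 214.8 × (16.9 − 1.2155) = 3369.0 kip·in = 3369.0/12 = 280.75 kip·ft.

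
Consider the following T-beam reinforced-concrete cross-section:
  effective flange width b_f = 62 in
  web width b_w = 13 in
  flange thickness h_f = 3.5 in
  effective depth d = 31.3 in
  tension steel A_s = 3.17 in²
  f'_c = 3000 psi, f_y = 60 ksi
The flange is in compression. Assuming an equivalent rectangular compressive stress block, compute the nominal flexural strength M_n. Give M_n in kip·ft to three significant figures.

Tension: T = A_s f_y = 3.17 × 60 = 190.2 kips.
Try a within the flange: a = T/(0.85 f'_c b_f) = 190.2/(0.85 × 3 × 62) = 1.203 in.
Since a = 1.203 ≤ h_f = 3.5 in, the stress block lies entirely in the flange; analyse as a rectangular beam of width b_f.
M_n = T(d − a/2) = 190.2 × (31.3 − 0.6015) = 5838.9 kip·in.
M_n = 5838.9/12 = 486.58 kip·ft.

M_n ≈ 487 kip·ft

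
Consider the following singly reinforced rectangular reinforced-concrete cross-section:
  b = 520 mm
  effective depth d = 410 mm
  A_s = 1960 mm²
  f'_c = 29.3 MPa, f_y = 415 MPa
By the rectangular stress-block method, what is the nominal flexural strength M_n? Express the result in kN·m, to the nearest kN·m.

T = A_s f_y = 1960 × 415 = 813400 N = 813.4 kN.
From C = T: a = T/(0.85 f'_c b) = 813400/(0.85 × 29.3 × 520) = 62.81 mm.
M_n = T(d − a/2) = 813.4 kN × (410 − 31.405) mm = 307.95 kN·m.

M_n ≈ 308 kN·m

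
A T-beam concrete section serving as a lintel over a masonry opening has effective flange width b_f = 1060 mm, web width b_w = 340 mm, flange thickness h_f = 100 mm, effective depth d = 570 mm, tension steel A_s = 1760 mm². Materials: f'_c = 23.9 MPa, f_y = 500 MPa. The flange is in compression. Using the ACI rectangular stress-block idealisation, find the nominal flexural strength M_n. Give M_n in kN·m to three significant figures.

Tension: T = A_s f_y = 1760 × 500 = 880000 N.
Try a within the flange: a = T/(0.85 f'_c b_f) = 880000/(0.85 × 23.9 × 1060) = 40.87 mm.
Since a = 40.87 ≤ h_f = 100 mm, the stress block lies entirely in the flange; analyse as a rectangular beam of width b_f.
M_n = T(d − a/2) = 880000 × (570 − 20.435) = 483.62 × 10⁶ N·mm.
M_n = 483.62 kN·m.

M_n ≈ 484 kN·m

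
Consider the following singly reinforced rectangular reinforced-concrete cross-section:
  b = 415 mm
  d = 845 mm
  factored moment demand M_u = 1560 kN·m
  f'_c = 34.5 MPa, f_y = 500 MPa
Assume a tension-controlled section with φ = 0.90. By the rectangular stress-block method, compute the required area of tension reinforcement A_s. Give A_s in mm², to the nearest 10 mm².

M_n = M_u/φ = 1560/0.90 = 1733.33 kN·m.
With M_n = 0.85 f'_c a b (d − a/2), solve the quadratic for a:
a = d − √(d² − 2M_n/(0.85 f'_c b)) = 845 − √(845² − 2 × 1733.33×10⁶/(0.85 × 34.5 × 415)) = 189.89 mm.
A_s = 0.85 f'_c a b / f_y = 0.85 × 34.5 × 189.89 × 415 / 500 = 4621.9 mm².

A_s ≈ 4620 mm²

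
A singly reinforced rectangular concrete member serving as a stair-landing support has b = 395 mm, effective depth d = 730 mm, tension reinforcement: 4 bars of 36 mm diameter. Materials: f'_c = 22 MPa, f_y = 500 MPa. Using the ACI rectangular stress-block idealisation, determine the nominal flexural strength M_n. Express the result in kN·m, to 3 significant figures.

A_s = 4 × 1018 = 4072 mm².
T = A_s f_y = 4072 × 500 = 2036000 N = 2036 kN.
From C = T: a = T/(0.85 f'_c b) = 2036000/(0.85 × 22 × 395) = 275.64 mm.
M_n = T(d − a/2) = 2036 kN × (730 − 137.82) mm = 1205.68 kN·m.

M_n ≈ 1210 kN·m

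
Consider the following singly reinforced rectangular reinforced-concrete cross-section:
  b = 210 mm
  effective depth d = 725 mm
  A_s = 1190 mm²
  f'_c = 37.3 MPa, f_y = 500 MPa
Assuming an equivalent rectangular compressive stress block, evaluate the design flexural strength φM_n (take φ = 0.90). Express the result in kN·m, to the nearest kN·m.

T = A_s f_y = 1190 × 500 = 595000 N = 595 kN.
From C = T: a = T/(0.85 f'_c b) = 595000/(0.85 × 37.3 × 210) = 89.37 mm.
M_n = T(d − a/2) = 595 kN × (725 − 44.685) mm = 404.79 kN·m.
φM_n = 0.90 × 404.79 = 364.31 kN·m.

φM_n ≈ 364 kN·m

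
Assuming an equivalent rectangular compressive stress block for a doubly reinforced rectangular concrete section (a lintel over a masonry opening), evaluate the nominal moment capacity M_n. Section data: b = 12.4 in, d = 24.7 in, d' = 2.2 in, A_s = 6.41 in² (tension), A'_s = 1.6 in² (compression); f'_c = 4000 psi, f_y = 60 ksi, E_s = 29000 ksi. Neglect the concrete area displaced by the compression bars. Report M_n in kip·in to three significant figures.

Assume both steels yield.
a = (A_s − A'_s) f_y/(0.85 f'_c b) = (6.41 − 1.6) × 60/(0.85 × 4 × 12.4) = 6.845 in.
c = a/β₁ = 6.845/0.85 = 8.053 in; ε'_s = 0.003(c − d')/c = 0.0022 ≥ ε_y = 0.0021, so the compression steel yields.
M_n = (A_s − A'_s) f_y (d − a/2) + A'_s f_y (d − d') = 288.6 × (24.7 − 3.4225) + 96 × (24.7 − 2.2) = 6140.7 + 2160.0 = 8300.7 kip·in.

M_n ≈ 8300 kip·in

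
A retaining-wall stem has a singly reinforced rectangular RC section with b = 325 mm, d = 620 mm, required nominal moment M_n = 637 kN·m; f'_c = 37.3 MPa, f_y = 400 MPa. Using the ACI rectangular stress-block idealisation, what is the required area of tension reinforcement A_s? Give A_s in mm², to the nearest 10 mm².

With M_n = 0.85 f'_c a b (d − a/2), solve the quadratic for a:
a = d − √(d² − 2M_n/(0.85 f'_c b)) = 620 − √(620² − 2 × 637×10⁶/(0.85 × 37.3 × 325)) = 109.35 mm.
A_s = 0.85 f'_c a b / f_y = 0.85 × 37.3 × 109.35 × 325 / 400 = 2816.9 mm².

A_s ≈ 2820 mm²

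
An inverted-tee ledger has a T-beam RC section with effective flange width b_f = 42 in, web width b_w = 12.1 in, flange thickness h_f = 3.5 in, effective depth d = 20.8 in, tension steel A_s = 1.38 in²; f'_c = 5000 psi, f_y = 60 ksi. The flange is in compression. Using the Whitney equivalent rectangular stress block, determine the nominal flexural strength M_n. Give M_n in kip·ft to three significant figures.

Tension: T = A_s f_y = 1.38 × 60 = 82.8 kips.
Try a within the flange: a = T/(0.85 f'_c b_f) = 82.8/(0.85 × 5 × 42) = 0.464 in.
Since a = 0.464 ≤ h_f = 3.5 in, the stress block lies entirely in the flange; analyse as a rectangular beam of width b_f.
M_n = T(d − a/2) = 82.8 × (20.8 − 0.232) = 1703.0 kip·in.
M_n = 1703.0/12 = 141.92 kip·ft.

M_n ≈ 142 kip·ft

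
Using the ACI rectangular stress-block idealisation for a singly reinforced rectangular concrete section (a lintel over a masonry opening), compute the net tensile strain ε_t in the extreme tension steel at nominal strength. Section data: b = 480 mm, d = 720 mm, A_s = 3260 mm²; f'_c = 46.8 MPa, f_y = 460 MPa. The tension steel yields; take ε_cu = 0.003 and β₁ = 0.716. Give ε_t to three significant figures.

ε_t ≈ 0.0167

a = A_s f_y/(0.85 f'_c b) = 78.54 mm.
β₁ = 0.716, so c = a/β₁ = 78.54/0.716 = 109.69 mm.
From the linear strain diagram with ε_cu = 0.003: ε_t = 0.003 (d − c)/c = 0.003 × (720 − 109.69)/109.69 = 0.0167.
Since ε_t ≥ 0.005, the section is tension-controlled.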